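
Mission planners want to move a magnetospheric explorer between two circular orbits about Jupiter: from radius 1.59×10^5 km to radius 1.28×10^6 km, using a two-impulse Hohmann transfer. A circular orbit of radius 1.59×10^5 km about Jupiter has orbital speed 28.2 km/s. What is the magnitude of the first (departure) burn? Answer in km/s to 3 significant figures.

From the circular-orbit relation v² = μ/r at r = 1.59×10^5 km: μ = v²r = (28.2)² × 1.59×10^5 = 1.26443×10^8 km³/s².
Transfer-ellipse semi-major axis a_t = (r₁ + r₂)/2 = (1.590×10^5 + 1.280×10^6)/2 = 7.195×10^5 km.
On the circular orbit at r = 1.590×10^5 km, v_c = √(μ/r) = 28.200 km/s.
Vis-viva on the transfer ellipse at r = 1.590×10^5 km gives v_t = √[μ(2/r − 1/a_t)] = 37.613 km/s.
Δv₁ = |v_t − v_c| = |37.613 − 28.200| = 9.413 km/s.

Δv₁ = 9.41 km/s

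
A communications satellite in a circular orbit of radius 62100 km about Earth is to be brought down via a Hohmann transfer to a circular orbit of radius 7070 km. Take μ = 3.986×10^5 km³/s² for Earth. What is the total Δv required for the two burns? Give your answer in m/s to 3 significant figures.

Semi-major axis of the transfer orbit: a_t = (62100 + 7070)/2 = 34585 km.
At r₁ the circular-orbit speed is v₁ = √(μ/r₁) = 2.5335 km/s.
Transfer-orbit speed at r₁ (vis-viva): v_a = √[μ(2/r₁ − 1/a_t)] = 1.1455 km/s.
First burn Δv₁ = |v_a − v₁| = 1.388 km/s.
At r₂, v₂ = √(μ/r₂) = 7.50860 km/s.
Transfer-orbit speed at r₂: v_p = √[μ(2/r₂ − 1/a_t)] = 10.0615 km/s.
Second burn Δv₂ = |v₂ − v_p| = 2.553 km/s.
Total Δv = Δv₁ + Δv₂ = 3.941 km/s.

Δv = 3940 m/s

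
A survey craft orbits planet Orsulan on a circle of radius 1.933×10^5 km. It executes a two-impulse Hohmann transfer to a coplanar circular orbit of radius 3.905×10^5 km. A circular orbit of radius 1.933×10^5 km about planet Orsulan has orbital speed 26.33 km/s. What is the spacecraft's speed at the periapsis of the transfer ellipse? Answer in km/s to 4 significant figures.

v = 30.45 km/s

From the circular-orbit relation v² = μ/r at r = 1.933×10^5 km: μ = v²r = (26.33)² × 1.933×10^5 = 1.34009×10^8 km³/s².
Semi-major axis of the transfer orbit: a_t = (1.933×10^5 + 3.905×10^5)/2 = 2.919×10^5 km.
The periapsis of the transfer ellipse is at r = 1.933×10^5 km.
Applying v² = μ(2/r − 1/a_t): v = 30.45 km/s.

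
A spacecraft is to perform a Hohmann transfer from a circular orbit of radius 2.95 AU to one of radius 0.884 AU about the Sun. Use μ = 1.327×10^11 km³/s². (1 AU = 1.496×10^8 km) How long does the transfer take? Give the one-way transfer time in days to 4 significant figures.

t = 484.8 days

In km: r₁ = 2.95 × 1.496×10^8 = 4.4132×10^8 km; r₂ = 0.884 × 1.496×10^8 = 1.322464×10^8 km.
Semi-major axis of the transfer orbit: a_t = (4.4132×10^8 + 1.322464×10^8)/2 = 2.867832×10^8 km.
Transfer time t = π√(a_t³/μ) = π√((2.867832×10^8)³ / 1.327×10^11) = 4.1884×10^7 s.
Converting: 4.1884×10^7 s ÷ 86400 s/day = 484.8 days.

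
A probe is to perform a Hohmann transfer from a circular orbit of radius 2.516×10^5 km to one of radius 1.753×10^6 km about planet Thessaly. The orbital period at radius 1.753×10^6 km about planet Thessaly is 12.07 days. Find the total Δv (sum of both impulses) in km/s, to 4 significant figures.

From Kepler's third law T² = 4π²r³/μ at r = 1.753×10^6 km, T = 12.07 days = 12.07 × 86400 s = 1.042848×10^6 s: μ = 4π²r³/T² = 1.95553×10^8 km³/s².
Semi-major axis of the transfer orbit: a_t = (2.516×10^5 + 1.753×10^6)/2 = 1.0023×10^6 km.
At r₁ the circular-orbit speed is v₁ = √(μ/r₁) = 27.879 km/s.
On the transfer ellipse at r₁, vis-viva gives v_p = √[μ(2/r₁ − 1/a_t)] = 36.870 km/s.
First burn Δv₁ = |v_p − v₁| = 8.991 km/s.
At r₂, v₂ = √(μ/r₂) = 10.562 km/s.
Transfer-orbit speed at r₂: v_a = √[μ(2/r₂ − 1/a_t)] = 5.2917 km/s.
Second burn Δv₂ = |v₂ − v_a| = 5.270 km/s.
Total Δv = Δv₁ + Δv₂ = 14.26 km/s.

Δv = 14.26 km/s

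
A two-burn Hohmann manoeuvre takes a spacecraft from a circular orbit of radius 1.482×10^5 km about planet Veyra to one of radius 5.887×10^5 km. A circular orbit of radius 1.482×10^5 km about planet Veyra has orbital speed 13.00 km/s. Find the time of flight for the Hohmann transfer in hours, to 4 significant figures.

t = 39.00 hours

From the circular-orbit relation v² = μ/r at r = 1.482×10^5 km: μ = v²r = (13.00)² × 1.482×10^5 = 2.50458×10^7 km³/s².
Semi-major axis of the transfer orbit: a_t = (1.482×10^5 + 5.887×10^5)/2 = 3.6845×10^5 km.
Transfer time t = π√(a_t³/μ) = π√((3.6845×10^5)³ / 2.50458×10^7) = 1.404×10^5 s.
Converting: 1.404×10^5 s ÷ 3600 s/hour = 39.00 hours.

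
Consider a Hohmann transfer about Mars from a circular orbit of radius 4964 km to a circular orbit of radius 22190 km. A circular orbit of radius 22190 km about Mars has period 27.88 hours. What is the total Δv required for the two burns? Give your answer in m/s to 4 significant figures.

From Kepler's third law T² = 4π²r³/μ at r = 22190 km, T = 27.88 hours = 27.88 × 3600 s = 1.00368×10^5 s: μ = 4π²r³/T² = 42819.5 km³/s².
The Hohmann ellipse has a_t = (r₁ + r₂)/2 = 13577 km.
At r₁ the circular-orbit speed is v₁ = √(μ/r₁) = 2.937005 km/s.
Transfer-orbit speed at r₁ (vis-viva): v_p = √[μ(2/r₁ − 1/a_t)] = 3.754753 km/s.
First burn Δv₁ = |v_p − v₁| = 0.8177 km/s.
Circular speed at r₂: v₂ = √(μ/r₂) = 1.38913 km/s.
Transfer-orbit speed at r₂: v_a = √[μ(2/r₂ − 1/a_t)] = 0.839955 km/s.
Second burn Δv₂ = |v₂ − v_a| = 0.5492 km/s.
Total Δv = Δv₁ + Δv₂ = 1.367 km/s.

Δv = 1367 m/s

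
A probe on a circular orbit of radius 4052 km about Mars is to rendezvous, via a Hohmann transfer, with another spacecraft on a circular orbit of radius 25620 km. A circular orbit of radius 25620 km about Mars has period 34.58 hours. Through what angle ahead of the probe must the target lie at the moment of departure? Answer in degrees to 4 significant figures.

From Kepler's third law T² = 4π²r³/μ at r = 25620 km, T = 34.58 hours = 34.58 × 3600 s = 1.24488×10^5 s: μ = 4π²r³/T² = 42839.3 km³/s².
The Hohmann ellipse has a_t = (r₁ + r₂)/2 = 14836 km.
The half-period of the transfer ellipse is t = π√(a_t³/μ) = 27430 s.
The target's mean motion on its circular orbit is ω₂ = √(μ/r₂³) = 5.047×10^-5 rad/s.
Angle swept by the target during transfer: ω₂·t = 1.3844 rad = 79.32°.
The probe traverses 180° on the transfer ellipse, so the target must lead by 180° − 79.32° = 100.7°.

φ = 100.7°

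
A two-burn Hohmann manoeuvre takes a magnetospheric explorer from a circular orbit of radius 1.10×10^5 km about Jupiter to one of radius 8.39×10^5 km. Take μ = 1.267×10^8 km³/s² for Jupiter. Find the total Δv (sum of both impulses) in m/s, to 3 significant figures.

The Hohmann ellipse has a_t = (r₁ + r₂)/2 = 4.745×10^5 km.
At r₁ the circular-orbit speed is v₁ = √(μ/r₁) = 33.94 km/s.
Transfer-orbit speed at r₁ (v² = μ(2/r − 1/a)): v_p = √[μ(2/r₁ − 1/a_t)] = 45.13 km/s.
First burn Δv₁ = |v_p − v₁| = 11.19 km/s.
At r₂, v₂ = √(μ/r₂) = 12.289 km/s.
Transfer-orbit speed at r₂: v_a = √[μ(2/r₂ − 1/a_t)] = 5.9168 km/s.
Second burn Δv₂ = |v₂ − v_a| = 6.372 km/s.
Total Δv = Δv₁ + Δv₂ = 17.56 km/s.

Δv = 17600 m/s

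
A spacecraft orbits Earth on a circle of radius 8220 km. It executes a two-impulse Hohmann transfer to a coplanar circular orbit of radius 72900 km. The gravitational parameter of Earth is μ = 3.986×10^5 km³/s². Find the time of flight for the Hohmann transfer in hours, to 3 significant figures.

Transfer-ellipse semi-major axis a_t = (r₁ + r₂)/2 = (8220 + 72900)/2 = 40560 km.
Half the transfer-orbit period gives t = π√(a_t³/μ) = 40650 s.
Converting: 40650 s ÷ 3600 s/hour = 11.3 hours.

t = 11.3 hours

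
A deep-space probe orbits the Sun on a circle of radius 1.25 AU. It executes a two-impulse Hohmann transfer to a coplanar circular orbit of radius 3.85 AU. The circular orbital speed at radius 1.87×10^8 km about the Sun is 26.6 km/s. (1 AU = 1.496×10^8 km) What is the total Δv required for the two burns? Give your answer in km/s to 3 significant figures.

From the circular-orbit relation v² = μ/r at r = 1.87×10^8 km: μ = v²r = (26.6)² × 1.87×10^8 = 1.32314×10^11 km³/s².
In km: r₁ = 1.25 × 1.496×10^8 = 1.870×10^8 km; r₂ = 3.85 × 1.496×10^8 = 5.7596×10^8 km.
Semi-major axis of the transfer orbit: a_t = (1.870×10^8 + 5.7596×10^8)/2 = 3.8148×10^8 km.
Circular speed at r₁: v₁ = √(μ/r₁) = √(1.32314×10^11/1.870×10^8) = 26.600 km/s.
On the transfer ellipse at r₁, vis-viva gives v_p = √[μ(2/r₁ − 1/a_t)] = 32.685 km/s.
First burn Δv₁ = |v_p − v₁| = 6.085 km/s.
Circular speed at r₂: v₂ = √(μ/r₂) = 15.157 km/s.
Transfer-orbit speed at r₂: v_a = √[μ(2/r₂ − 1/a_t)] = 10.612 km/s.
Second burn Δv₂ = |v₂ − v_a| = 4.545 km/s.
Total Δv = Δv₁ + Δv₂ = 10.63 km/s.

Δv = 10.6 km/s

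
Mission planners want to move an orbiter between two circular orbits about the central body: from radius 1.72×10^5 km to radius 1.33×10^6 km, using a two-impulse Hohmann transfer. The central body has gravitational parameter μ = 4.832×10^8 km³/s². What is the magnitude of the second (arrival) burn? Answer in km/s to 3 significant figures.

Δv₂ = 9.94 km/s

The Hohmann ellipse has a_t = (r₁ + r₂)/2 = 7.510×10^5 km.
Circular speed at r = 1.330×10^6 km: v_c = √(μ/r) = 19.061 km/s.
Vis-viva on the transfer ellipse at r = 1.330×10^6 km gives v_t = √[μ(2/r − 1/a_t)] = 9.1218 km/s.
Δv₂ = |v_t − v_c| = |9.1218 − 19.061| = 9.939 km/s.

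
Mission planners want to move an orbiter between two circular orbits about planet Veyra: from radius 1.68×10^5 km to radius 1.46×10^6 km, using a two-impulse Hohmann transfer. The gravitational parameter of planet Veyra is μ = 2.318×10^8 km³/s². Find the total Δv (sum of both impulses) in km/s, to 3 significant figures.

Δv = 19.5 km/s

The Hohmann ellipse has a_t = (r₁ + r₂)/2 = 8.140×10^5 km.
At r₁ the circular-orbit speed is v₁ = √(μ/r₁) = 37.15 km/s.
Transfer-orbit speed at r₁ (v² = μ(2/r − 1/a)): v_p = √[μ(2/r₁ − 1/a_t)] = 49.75 km/s.
First burn Δv₁ = |v_p − v₁| = 12.60 km/s.
At r₂, v₂ = √(μ/r₂) = 12.60 km/s.
Transfer-orbit speed at r₂: v_a = √[μ(2/r₂ − 1/a_t)] = 5.724 km/s.
Second burn Δv₂ = |v₂ − v_a| = 6.876 km/s.
Total Δv = Δv₁ + Δv₂ = 19.48 km/s.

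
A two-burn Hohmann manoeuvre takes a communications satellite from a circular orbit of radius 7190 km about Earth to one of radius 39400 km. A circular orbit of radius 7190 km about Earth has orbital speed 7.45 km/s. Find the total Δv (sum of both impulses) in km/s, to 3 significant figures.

Δv = 3.65 km/s

From the circular-orbit relation v² = μ/r at r = 7190 km: μ = v²r = (7.45)² × 7190 = 3.99063×10^5 km³/s².
Semi-major axis of the transfer orbit: a_t = (7190 + 39400)/2 = 23295 km.
Circular speed at r₁: v₁ = √(μ/r₁) = √(3.99063×10^5/7190) = 7.450 km/s.
On the transfer ellipse at r₁, vis-viva equation gives v_p = √[μ(2/r₁ − 1/a_t)] = 9.689 km/s.
First burn Δv₁ = |v_p − v₁| = 2.239 km/s.
Circular speed at r₂: v₂ = √(μ/r₂) = 3.1825 km/s.
Transfer-orbit speed at r₂: v_a = √[μ(2/r₂ − 1/a_t)] = 1.7681 km/s.
Second burn Δv₂ = |v₂ − v_a| = 1.414 km/s.
Total Δv = Δv₁ + Δv₂ = 3.653 km/s.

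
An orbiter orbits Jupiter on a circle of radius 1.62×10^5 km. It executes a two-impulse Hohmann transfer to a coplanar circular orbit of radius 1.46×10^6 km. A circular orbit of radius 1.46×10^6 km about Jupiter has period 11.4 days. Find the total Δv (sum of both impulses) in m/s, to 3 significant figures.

From Kepler's third law T² = 4π²r³/μ at r = 1.46×10^6 km, T = 11.4 days = 11.4 × 86400 s = 9.8496×10^5 s: μ = 4π²r³/T² = 1.26643×10^8 km³/s².
Transfer-ellipse semi-major axis a_t = (r₁ + r₂)/2 = (1.620×10^5 + 1.460×10^6)/2 = 8.110×10^5 km.
Circular speed at r₁: v₁ = √(μ/r₁) = √(1.26643×10^8/1.620×10^5) = 27.9597 km/s.
Transfer-orbit speed at r₁ (vis-viva equation): v_p = √[μ(2/r₁ − 1/a_t)] = 37.5145 km/s.
First burn Δv₁ = |v_p − v₁| = 9.555 km/s.
Circular speed at r₂: v₂ = √(μ/r₂) = 9.314 km/s.
Transfer-orbit speed at r₂: v_a = √[μ(2/r₂ − 1/a_t)] = 4.163 km/s.
Second burn Δv₂ = |v₂ − v_a| = 5.151 km/s.
Δv = Δv₁ + Δv₂ = 9.555 + 5.151 = 14.71 km/s.

Δv = 14700 m/s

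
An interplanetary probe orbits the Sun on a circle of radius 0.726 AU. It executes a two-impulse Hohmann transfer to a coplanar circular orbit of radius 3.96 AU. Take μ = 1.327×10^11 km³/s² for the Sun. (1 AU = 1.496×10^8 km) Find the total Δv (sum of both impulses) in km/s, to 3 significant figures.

Δv = 17.1 km/s

In km: r₁ = 0.726 × 1.496×10^8 = 1.086096×10^8 km; r₂ = 3.96 × 1.496×10^8 = 5.92416×10^8 km.
The Hohmann ellipse has a_t = (r₁ + r₂)/2 = 3.505128×10^8 km.
At r₁ the circular-orbit speed is v₁ = √(μ/r₁) = 34.9544 km/s.
On the transfer ellipse at r₁, vis-viva equation gives v_p = √[μ(2/r₁ − 1/a_t)] = 45.4426 km/s.
First burn Δv₁ = |v_p − v₁| = 10.488 km/s.
Circular speed at r₂: v₂ = √(μ/r₂) = 14.96656 km/s.
Transfer-orbit speed at r₂: v_a = √[μ(2/r₂ − 1/a_t)] = 8.331136 km/s.
Second burn Δv₂ = |v₂ − v_a| = 6.6354 km/s.
Δv = Δv₁ + Δv₂ = 10.488 + 6.6354 = 17.12 km/s.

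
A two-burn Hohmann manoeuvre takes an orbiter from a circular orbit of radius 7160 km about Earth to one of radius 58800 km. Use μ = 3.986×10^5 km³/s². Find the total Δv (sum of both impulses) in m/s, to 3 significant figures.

Δv = 3890 m/s

Transfer-ellipse semi-major axis a_t = (r₁ + r₂)/2 = (7160 + 58800)/2 = 32980 km.
Circular speed at r₁: v₁ = √(μ/r₁) = √(3.986×10^5/7160) = 7.4613 km/s.
Transfer-orbit speed at r₁ (vis-viva): v_p = √[μ(2/r₁ − 1/a_t)] = 9.9627 km/s.
First burn Δv₁ = |v_p − v₁| = 2.5014 km/s.
Circular speed at r₂: v₂ = √(μ/r₂) = 2.6036 km/s.
Transfer-orbit speed at r₂: v_a = √[μ(2/r₂ − 1/a_t)] = 1.2131 km/s.
Second burn Δv₂ = |v₂ − v_a| = 1.3905 km/s.
Total Δv = Δv₁ + Δv₂ = 3.892 km/s.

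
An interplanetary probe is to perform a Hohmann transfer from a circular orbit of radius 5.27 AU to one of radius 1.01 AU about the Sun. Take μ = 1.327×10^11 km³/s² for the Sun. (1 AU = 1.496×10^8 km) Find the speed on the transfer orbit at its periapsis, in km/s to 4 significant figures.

In km: r₁ = 5.27 × 1.496×10^8 = 7.88392×10^8 km; r₂ = 1.01 × 1.496×10^8 = 1.51096×10^8 km.
Transfer-ellipse semi-major axis a_t = (r₁ + r₂)/2 = (7.88392×10^8 + 1.51096×10^8)/2 = 4.69744×10^8 km.
At periapsis, r = 1.51096×10^8 km.
Applying v² = μ(2/r − 1/a_t): v = 38.39 km/s.

v = 38.39 km/s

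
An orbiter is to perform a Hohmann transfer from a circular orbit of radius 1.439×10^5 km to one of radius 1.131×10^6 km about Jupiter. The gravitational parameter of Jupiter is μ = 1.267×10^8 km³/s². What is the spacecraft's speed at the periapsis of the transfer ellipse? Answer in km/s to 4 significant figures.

The Hohmann ellipse has a_t = (r₁ + r₂)/2 = 6.3745×10^5 km.
The periapsis of the transfer ellipse is at r = 1.439×10^5 km.
From the vis-viva equation, v = √[μ(2/r − 1/a_t)] = 39.52 km/s.

v = 39.52 km/s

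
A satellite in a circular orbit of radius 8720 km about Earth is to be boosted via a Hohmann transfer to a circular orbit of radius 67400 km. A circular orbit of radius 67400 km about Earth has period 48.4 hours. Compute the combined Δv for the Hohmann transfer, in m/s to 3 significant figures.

Δv = 3500 m/s

From Kepler's third law T² = 4π²r³/μ at r = 67400 km, T = 48.4 hours = 48.4 × 3600 s = 1.7424×10^5 s: μ = 4π²r³/T² = 3.98147×10^5 km³/s².
Semi-major axis of the transfer orbit: a_t = (8720 + 67400)/2 = 38060 km.
At r₁ the circular-orbit speed is v₁ = √(μ/r₁) = 6.757 km/s.
Transfer-orbit speed at r₁ (vis-viva): v_p = √[μ(2/r₁ − 1/a_t)] = 8.992 km/s.
First burn Δv₁ = |v_p − v₁| = 2.235 km/s.
At r₂, v₂ = √(μ/r₂) = 2.430 km/s.
Transfer-orbit speed at r₂: v_a = √[μ(2/r₂ − 1/a_t)] = 1.163 km/s.
Second burn Δv₂ = |v₂ − v_a| = 1.267 km/s.
Total Δv = Δv₁ + Δv₂ = 3.502 km/s.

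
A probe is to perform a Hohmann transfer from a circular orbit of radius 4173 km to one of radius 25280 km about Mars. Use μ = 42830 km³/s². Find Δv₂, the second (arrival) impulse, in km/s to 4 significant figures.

The Hohmann ellipse has a_t = (r₁ + r₂)/2 = 14726.5 km.
Circular speed at r = 25280 km: v_c = √(μ/r) = 1.3016 km/s.
Vis-viva on the transfer ellipse at r = 25280 km gives v_t = √[μ(2/r − 1/a_t)] = 0.69288 km/s.
Δv₂ = |v_t − v_c| = |0.69288 − 1.3016| = 0.6087 km/s.

Δv₂ = 0.6087 km/s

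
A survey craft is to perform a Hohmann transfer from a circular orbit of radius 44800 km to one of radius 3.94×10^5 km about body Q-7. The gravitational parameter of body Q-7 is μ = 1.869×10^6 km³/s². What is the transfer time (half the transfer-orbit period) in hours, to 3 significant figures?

Semi-major axis of the transfer orbit: a_t = (44800 + 3.940×10^5)/2 = 2.194×10^5 km.
By Kepler's third law the transfer-orbit period is T = 2π√(a_t³/μ), so t = T/2 = 2.362×10^5 s.
Converting: 2.362×10^5 s ÷ 3600 s/hour = 65.6 hours.

t = 65.6 hours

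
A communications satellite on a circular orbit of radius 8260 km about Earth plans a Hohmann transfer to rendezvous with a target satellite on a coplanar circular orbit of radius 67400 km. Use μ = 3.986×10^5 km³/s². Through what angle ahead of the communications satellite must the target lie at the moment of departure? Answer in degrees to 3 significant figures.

φ = 104°

The Hohmann ellipse has a_t = (r₁ + r₂)/2 = 37830 km.
Transfer time t = π√(a_t³/μ) = 36610 s.
Target angular speed ω₂ = √(μ/r₂³) = 3.608×10^-5 rad/s.
Angle swept by the target during transfer: ω₂·t = 1.321 rad = 75.69°.
Arrival is 180° from departure on the ellipse, so φ = 180° − 75.69° = 104°.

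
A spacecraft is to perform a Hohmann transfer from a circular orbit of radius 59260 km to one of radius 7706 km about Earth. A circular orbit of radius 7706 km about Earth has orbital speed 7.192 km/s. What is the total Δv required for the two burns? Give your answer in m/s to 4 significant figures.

From the circular-orbit relation v² = μ/r at r = 7706 km: μ = v²r = (7.192)² × 7706 = 3.98592×10^5 km³/s².
Transfer-ellipse semi-major axis a_t = (r₁ + r₂)/2 = (59260 + 7706)/2 = 33483 km.
At r₁ the circular-orbit speed is v₁ = √(μ/r₁) = 2.593 km/s.
On the transfer ellipse at r₁, vis-viva equation gives v_a = √[μ(2/r₁ − 1/a_t)] = 1.244 km/s.
First burn Δv₁ = |v_a − v₁| = 1.349 km/s.
Circular speed at r₂: v₂ = √(μ/r₂) = 7.192 km/s.
Transfer-orbit speed at r₂: v_p = √[μ(2/r₂ − 1/a_t)] = 9.568 km/s.
Second burn Δv₂ = |v₂ − v_p| = 2.376 km/s.
Total Δv = Δv₁ + Δv₂ = 3.725 km/s.

Δv = 3725 m/s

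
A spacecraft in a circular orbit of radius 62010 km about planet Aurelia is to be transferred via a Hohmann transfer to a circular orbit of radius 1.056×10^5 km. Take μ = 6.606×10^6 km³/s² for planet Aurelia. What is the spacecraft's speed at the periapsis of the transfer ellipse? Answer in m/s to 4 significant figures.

v = 11590 m/s

Transfer-ellipse semi-major axis a_t = (r₁ + r₂)/2 = (62010 + 1.056×10^5)/2 = 83805 km.
At periapsis, r = 62010 km.
Applying v² = μ(2/r − 1/a_t): v = 11.59 km/s.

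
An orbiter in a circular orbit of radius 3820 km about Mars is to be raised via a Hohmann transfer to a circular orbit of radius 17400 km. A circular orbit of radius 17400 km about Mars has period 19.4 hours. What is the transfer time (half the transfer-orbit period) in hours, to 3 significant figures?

From Kepler's third law T² = 4π²r³/μ at r = 17400 km, T = 19.4 hours = 19.4 × 3600 s = 69840 s: μ = 4π²r³/T² = 42638.2 km³/s².
Semi-major axis of the transfer orbit: a_t = (3820 + 17400)/2 = 10610 km.
By Kepler's third law the transfer-orbit period is T = 2π√(a_t³/μ), so t = T/2 = 16630 s.
Converting: 16630 s ÷ 3600 s/hour = 4.62 hours.

t = 4.62 hours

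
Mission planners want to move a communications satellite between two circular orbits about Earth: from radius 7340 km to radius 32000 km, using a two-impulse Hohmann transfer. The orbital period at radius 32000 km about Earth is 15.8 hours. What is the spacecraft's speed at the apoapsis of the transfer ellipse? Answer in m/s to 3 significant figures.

From Kepler's third law T² = 4π²r³/μ at r = 32000 km, T = 15.8 hours = 15.8 × 3600 s = 56880 s: μ = 4π²r³/T² = 3.99844×10^5 km³/s².
Transfer-ellipse semi-major axis a_t = (r₁ + r₂)/2 = (7340 + 32000)/2 = 19670 km.
The apoapsis of the transfer ellipse is at r = 32000 km.
Vis-viva: v = √[μ(2/r − 1/a_t)] = √[3.99844×10^5 × (2/32000 − 1/19670)] = 2.159 km/s.

v = 2160 m/s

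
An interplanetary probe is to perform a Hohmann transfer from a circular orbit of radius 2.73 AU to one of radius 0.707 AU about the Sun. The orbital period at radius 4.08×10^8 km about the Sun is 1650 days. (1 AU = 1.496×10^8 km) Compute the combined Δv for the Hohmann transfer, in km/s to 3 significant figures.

Δv = 15.6 km/s

From Kepler's third law T² = 4π²r³/μ at r = 4.08×10^8 km, T = 1650 days = 1650 × 86400 s = 1.4256×10^8 s: μ = 4π²r³/T² = 1.31930×10^11 km³/s².
In km: r₁ = 2.73 × 1.496×10^8 = 4.08408×10^8 km; r₂ = 0.707 × 1.496×10^8 = 1.057672×10^8 km.
The Hohmann ellipse has a_t = (r₁ + r₂)/2 = 2.570876×10^8 km.
At r₁ the circular-orbit speed is v₁ = √(μ/r₁) = 17.973 km/s.
Transfer-orbit speed at r₁ (vis-viva): v_a = √[μ(2/r₁ − 1/a_t)] = 11.528 km/s.
First burn Δv₁ = |v_a − v₁| = 6.445 km/s.
At r₂, v₂ = √(μ/r₂) = 35.318 km/s.
Transfer-orbit speed at r₂: v_p = √[μ(2/r₂ − 1/a_t)] = 44.515 km/s.
Second burn Δv₂ = |v₂ − v_p| = 9.197 km/s.
Total Δv = Δv₁ + Δv₂ = 15.64 km/s.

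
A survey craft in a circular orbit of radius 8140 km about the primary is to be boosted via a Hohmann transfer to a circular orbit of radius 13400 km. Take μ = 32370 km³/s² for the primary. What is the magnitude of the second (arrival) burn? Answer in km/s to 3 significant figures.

The Hohmann ellipse has a_t = (r₁ + r₂)/2 = 10770 km.
On the circular orbit at r = 13400 km, v_c = √(μ/r) = 1.554 km/s.
Transfer-orbit speed at the same r (vis-viva, a = a_t): v_t = √[μ(2/r − 1/a_t)] = 1.351 km/s.
Δv₂ = |v_t − v_c| = |1.351 − 1.554| = 0.2030 km/s.

Δv₂ = 0.203 km/s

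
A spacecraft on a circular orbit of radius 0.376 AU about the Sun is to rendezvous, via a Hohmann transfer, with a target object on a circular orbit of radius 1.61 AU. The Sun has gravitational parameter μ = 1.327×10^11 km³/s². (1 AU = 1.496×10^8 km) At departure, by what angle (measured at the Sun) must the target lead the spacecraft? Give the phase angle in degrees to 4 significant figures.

φ = 92.81°

In km: r₁ = 0.376 × 1.496×10^8 = 5.62496×10^7 km; r₂ = 1.61 × 1.496×10^8 = 2.40856×10^8 km.
Semi-major axis of the transfer orbit: a_t = (5.62496×10^7 + 2.40856×10^8)/2 = 1.485528×10^8 km.
Transfer time t = π√(a_t³/μ) = 1.5615×10^7 s.
The target's mean motion on its circular orbit is ω₂ = √(μ/r₂³) = 9.7454×10^-8 rad/s.
Angle swept by the target during transfer: ω₂·t = 1.5217 rad = 87.19°.
Arrival is 180° from departure on the ellipse, so φ = 180° − 87.19° = 92.81°.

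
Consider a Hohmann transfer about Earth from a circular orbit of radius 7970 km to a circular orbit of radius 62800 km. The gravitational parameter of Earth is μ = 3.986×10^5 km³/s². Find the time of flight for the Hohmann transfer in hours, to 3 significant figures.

t = 9.20 hours

Semi-major axis of the transfer orbit: a_t = (7970 + 62800)/2 = 35385 km.
Transfer time t = π√(a_t³/μ) = π√((35385)³ / 3.986×10^5) = 33120 s.
Converting: 33120 s ÷ 3600 s/hour = 9.20 hours.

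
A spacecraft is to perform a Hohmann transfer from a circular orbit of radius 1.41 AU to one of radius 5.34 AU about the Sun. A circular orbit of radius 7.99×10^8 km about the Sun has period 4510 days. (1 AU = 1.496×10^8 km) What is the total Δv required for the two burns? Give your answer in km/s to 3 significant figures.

From Kepler's third law T² = 4π²r³/μ at r = 7.99×10^8 km, T = 4510 days = 4510 × 86400 s = 3.89664×10^8 s: μ = 4π²r³/T² = 1.32623×10^11 km³/s².
In km: r₁ = 1.41 × 1.496×10^8 = 2.10936×10^8 km; r₂ = 5.34 × 1.496×10^8 = 7.98864×10^8 km.
The Hohmann ellipse has a_t = (r₁ + r₂)/2 = 5.049×10^8 km.
At r₁ the circular-orbit speed is v₁ = √(μ/r₁) = 25.0746 km/s.
Transfer-orbit speed at r₁ (vis-viva): v_p = √[μ(2/r₁ − 1/a_t)] = 31.5405 km/s.
First burn Δv₁ = |v_p − v₁| = 6.466 km/s.
Circular speed at r₂: v₂ = √(μ/r₂) = 12.885 km/s.
Transfer-orbit speed at r₂: v_a = √[μ(2/r₂ − 1/a_t)] = 8.3281 km/s.
Second burn Δv₂ = |v₂ − v_a| = 4.557 km/s.
Δv = Δv₁ + Δv₂ = 6.466 + 4.557 = 11.02 km/s.

Δv = 11.0 km/s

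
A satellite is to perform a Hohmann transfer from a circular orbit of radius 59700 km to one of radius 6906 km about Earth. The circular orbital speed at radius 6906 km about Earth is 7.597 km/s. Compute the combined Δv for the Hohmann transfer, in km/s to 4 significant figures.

Δv = 3.982 km/s

From the circular-orbit relation v² = μ/r at r = 6906 km: μ = v²r = (7.597)² × 6906 = 3.98576×10^5 km³/s².
The Hohmann ellipse has a_t = (r₁ + r₂)/2 = 33303 km.
At r₁ the circular-orbit speed is v₁ = √(μ/r₁) = 2.584 km/s.
On the transfer ellipse at r₁, v² = μ(2/r − 1/a) gives v_a = √[μ(2/r₁ − 1/a_t)] = 1.177 km/s.
First burn Δv₁ = |v_a − v₁| = 1.407 km/s.
At r₂, v₂ = √(μ/r₂) = 7.5970 km/s.
Transfer-orbit speed at r₂: v_p = √[μ(2/r₂ − 1/a_t)] = 10.172 km/s.
Second burn Δv₂ = |v₂ − v_p| = 2.575 km/s.
Total Δv = Δv₁ + Δv₂ = 3.982 km/s.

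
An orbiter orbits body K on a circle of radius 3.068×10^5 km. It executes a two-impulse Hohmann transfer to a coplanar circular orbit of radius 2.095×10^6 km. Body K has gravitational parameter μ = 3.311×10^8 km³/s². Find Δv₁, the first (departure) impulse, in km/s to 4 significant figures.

Δv₁ = 10.54 km/s

Semi-major axis of the transfer orbit: a_t = (3.068×10^5 + 2.095×10^6)/2 = 1.2009×10^6 km.
Circular speed at r = 3.068×10^5 km: v_c = √(μ/r) = 32.85 km/s.
Transfer-orbit speed at the same r (vis-viva, a = a_t): v_t = √[μ(2/r − 1/a_t)] = 43.39 km/s.
Δv₁ = |v_t − v_c| = |43.39 − 32.85| = 10.54 km/s.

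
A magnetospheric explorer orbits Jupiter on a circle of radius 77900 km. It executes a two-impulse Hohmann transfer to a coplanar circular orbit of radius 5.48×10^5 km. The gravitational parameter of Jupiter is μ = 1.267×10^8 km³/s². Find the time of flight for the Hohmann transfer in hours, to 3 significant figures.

Transfer-ellipse semi-major axis a_t = (r₁ + r₂)/2 = (77900 + 5.480×10^5)/2 = 3.1295×10^5 km.
Transfer time t = π√(a_t³/μ) = π√((3.1295×10^5)³ / 1.267×10^8) = 48860 s.
Converting: 48860 s ÷ 3600 s/hour = 13.6 hours.

t = 13.6 hours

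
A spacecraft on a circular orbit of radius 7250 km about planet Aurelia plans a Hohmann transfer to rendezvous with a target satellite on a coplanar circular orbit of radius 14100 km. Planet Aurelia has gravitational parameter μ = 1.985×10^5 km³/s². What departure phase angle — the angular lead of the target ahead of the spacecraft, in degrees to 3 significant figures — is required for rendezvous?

The Hohmann ellipse has a_t = (r₁ + r₂)/2 = 10675 km.
Transfer time t = π√(a_t³/μ) = 7777.2 s.
The target's mean motion on its circular orbit is ω₂ = √(μ/r₂³) = 2.6610×10^-4 rad/s.
Angle swept by the target during transfer: ω₂·t = 2.070 rad = 118.6°.
Arrival is 180° from departure on the ellipse, so φ = 180° − 118.6° = 61.4°.

φ = 61.4°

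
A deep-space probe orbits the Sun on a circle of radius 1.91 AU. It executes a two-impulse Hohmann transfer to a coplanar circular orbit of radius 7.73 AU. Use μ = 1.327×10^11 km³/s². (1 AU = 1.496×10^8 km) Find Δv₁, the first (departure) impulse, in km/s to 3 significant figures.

Δv₁ = 5.74 km/s

In km: r₁ = 1.91 × 1.496×10^8 = 2.85736×10^8 km; r₂ = 7.73 × 1.496×10^8 = 1.156408×10^9 km.
Transfer-ellipse semi-major axis a_t = (r₁ + r₂)/2 = (2.85736×10^8 + 1.156408×10^9)/2 = 7.21072×10^8 km.
On the circular orbit at r = 2.85736×10^8 km, v_c = √(μ/r) = 21.550 km/s.
Vis-viva on the transfer ellipse at r = 2.85736×10^8 km gives v_t = √[μ(2/r − 1/a_t)] = 27.291 km/s.
Δv₁ = |v_t − v_c| = |27.291 − 21.550| = 5.741 km/s.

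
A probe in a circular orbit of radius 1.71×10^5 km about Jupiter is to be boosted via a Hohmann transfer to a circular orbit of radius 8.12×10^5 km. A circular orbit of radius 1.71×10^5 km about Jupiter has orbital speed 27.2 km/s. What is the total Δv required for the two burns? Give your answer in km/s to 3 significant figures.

From the circular-orbit relation v² = μ/r at r = 1.71×10^5 km: μ = v²r = (27.2)² × 1.71×10^5 = 1.26513×10^8 km³/s².
Transfer-ellipse semi-major axis a_t = (r₁ + r₂)/2 = (1.710×10^5 + 8.120×10^5)/2 = 4.915×10^5 km.
At r₁ the circular-orbit speed is v₁ = √(μ/r₁) = 27.200 km/s.
On the transfer ellipse at r₁, vis-viva gives v_p = √[μ(2/r₁ − 1/a_t)] = 34.961 km/s.
First burn Δv₁ = |v_p − v₁| = 7.761 km/s.
Circular speed at r₂: v₂ = √(μ/r₂) = 12.4821 km/s.
Transfer-orbit speed at r₂: v_a = √[μ(2/r₂ − 1/a_t)] = 7.36250 km/s.
Second burn Δv₂ = |v₂ − v_a| = 5.120 km/s.
Δv = Δv₁ + Δv₂ = 7.761 + 5.120 = 12.88 km/s.

Δv = 12.9 km/s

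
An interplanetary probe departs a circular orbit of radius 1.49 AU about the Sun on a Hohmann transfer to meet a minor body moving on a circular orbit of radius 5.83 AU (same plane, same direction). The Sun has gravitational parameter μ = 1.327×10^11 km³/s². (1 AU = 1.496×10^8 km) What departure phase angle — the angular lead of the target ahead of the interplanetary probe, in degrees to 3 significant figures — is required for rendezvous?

In km: r₁ = 1.49 × 1.496×10^8 = 2.22904×10^8 km; r₂ = 5.83 × 1.496×10^8 = 8.72168×10^8 km.
The Hohmann ellipse has a_t = (r₁ + r₂)/2 = 5.47536×10^8 km.
The half-period of the transfer ellipse is t = π√(a_t³/μ) = 1.10493×10^8 s.
Target angular speed ω₂ = √(μ/r₂³) = 1.41428×10^-8 rad/s.
Angle swept by the target during transfer: ω₂·t = 1.56268 rad = 89.53°.
The interplanetary probe traverses 180° on the transfer ellipse, so the target must lead by 180° − 89.53° = 90.5°.

φ = 90.5°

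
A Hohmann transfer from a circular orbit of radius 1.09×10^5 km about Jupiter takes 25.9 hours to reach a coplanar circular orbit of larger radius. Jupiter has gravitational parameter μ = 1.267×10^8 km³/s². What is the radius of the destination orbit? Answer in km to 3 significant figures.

Transfer time t = 25.9 hours = 93240 s, and t = π√(a_t³/μ).
So a_t = (μ t²/π²)^(1/3) = (1.267×10^8 × (93240)² / π²)^(1/3) = 4.8146×10^5 km.
Since a_t = (r₁ + r₂)/2, r₂ = 2a_t − r₁ = 2×4.8146×10^5 − 1.090×10^5 = 8.5392×10^5 km.

r₂ = 8.54×10^5 km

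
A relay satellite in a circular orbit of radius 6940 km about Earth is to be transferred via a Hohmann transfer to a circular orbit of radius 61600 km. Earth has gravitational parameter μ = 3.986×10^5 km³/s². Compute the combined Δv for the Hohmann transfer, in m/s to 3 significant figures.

Transfer-ellipse semi-major axis a_t = (r₁ + r₂)/2 = (6940 + 61600)/2 = 34270 km.
Circular speed at r₁: v₁ = √(μ/r₁) = √(3.986×10^5/6940) = 7.5786 km/s.
On the transfer ellipse at r₁, vis-viva equation gives v_p = √[μ(2/r₁ − 1/a_t)] = 10.161 km/s.
First burn Δv₁ = |v_p − v₁| = 2.582 km/s.
At r₂, v₂ = √(μ/r₂) = 2.544 km/s.
Transfer-orbit speed at r₂: v_a = √[μ(2/r₂ − 1/a_t)] = 1.145 km/s.
Second burn Δv₂ = |v₂ − v_a| = 1.399 km/s.
Δv = Δv₁ + Δv₂ = 2.582 + 1.399 = 3.981 km/s.

Δv = 3980 m/s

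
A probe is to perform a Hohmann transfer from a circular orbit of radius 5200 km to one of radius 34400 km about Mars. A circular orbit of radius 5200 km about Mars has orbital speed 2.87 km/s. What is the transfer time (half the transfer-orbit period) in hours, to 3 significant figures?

From the circular-orbit relation v² = μ/r at r = 5200 km: μ = v²r = (2.87)² × 5200 = 42831.9 km³/s².
Transfer-ellipse semi-major axis a_t = (r₁ + r₂)/2 = (5200 + 34400)/2 = 19800 km.
Transfer time t = π√(a_t³/μ) = π√((19800)³ / 42831.9) = 42290 s.
Converting: 42290 s ÷ 3600 s/hour = 11.7 hours.

t = 11.7 hours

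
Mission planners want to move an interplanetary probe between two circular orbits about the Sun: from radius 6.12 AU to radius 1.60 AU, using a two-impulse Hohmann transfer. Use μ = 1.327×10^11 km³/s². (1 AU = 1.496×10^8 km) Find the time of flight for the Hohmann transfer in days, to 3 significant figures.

In km: r₁ = 6.12 × 1.496×10^8 = 9.15552×10^8 km; r₂ = 1.60 × 1.496×10^8 = 2.3936×10^8 km.
Semi-major axis of the transfer orbit: a_t = (9.15552×10^8 + 2.3936×10^8)/2 = 5.77456×10^8 km.
Half the transfer-orbit period gives t = π√(a_t³/μ) = 1.197×10^8 s.
Converting: 1.197×10^8 s ÷ 86400 s/day = 1390 days.

t = 1390 days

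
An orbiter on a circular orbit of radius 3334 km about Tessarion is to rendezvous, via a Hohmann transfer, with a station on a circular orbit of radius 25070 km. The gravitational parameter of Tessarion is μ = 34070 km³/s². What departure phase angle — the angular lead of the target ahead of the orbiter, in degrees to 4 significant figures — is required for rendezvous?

The Hohmann ellipse has a_t = (r₁ + r₂)/2 = 14202 km.
Transfer time t = π√(a_t³/μ) = 28806 s.
Target angular speed ω₂ = √(μ/r₂³) = 4.6500×10^-5 rad/s.
Angle swept by the target during transfer: ω₂·t = 1.3395 rad = 76.748°.
Arrival is 180° from departure on the ellipse, so φ = 180° − 76.748° = 103.3°.

φ = 103.3°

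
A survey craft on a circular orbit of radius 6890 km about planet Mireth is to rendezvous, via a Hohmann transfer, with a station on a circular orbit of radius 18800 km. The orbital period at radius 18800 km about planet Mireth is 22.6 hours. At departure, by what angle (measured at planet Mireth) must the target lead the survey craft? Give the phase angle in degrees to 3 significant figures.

φ = 78.3°

From Kepler's third law T² = 4π²r³/μ at r = 18800 km, T = 22.6 hours = 22.6 × 3600 s = 81360 s: μ = 4π²r³/T² = 39628.8 km³/s².
The Hohmann ellipse has a_t = (r₁ + r₂)/2 = 12845 km.
Transfer time t = π√(a_t³/μ) = 22974 s.
Target angular speed ω₂ = √(μ/r₂³) = 7.7227×10^-5 rad/s.
Angle swept by the target during transfer: ω₂·t = 1.7742 rad = 101.7°.
The survey craft traverses 180° on the transfer ellipse, so the target must lead by 180° − 101.7° = 78.3°.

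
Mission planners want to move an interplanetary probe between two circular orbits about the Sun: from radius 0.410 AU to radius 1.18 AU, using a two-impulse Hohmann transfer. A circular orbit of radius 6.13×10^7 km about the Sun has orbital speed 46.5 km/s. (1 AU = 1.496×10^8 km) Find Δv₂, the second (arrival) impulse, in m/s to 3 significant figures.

From the circular-orbit relation v² = μ/r at r = 6.13×10^7 km: μ = v²r = (46.5)² × 6.13×10^7 = 1.32546×10^11 km³/s².
In km: r₁ = 0.410 × 1.496×10^8 = 6.1336×10^7 km; r₂ = 1.18 × 1.496×10^8 = 1.76528×10^8 km.
Transfer-ellipse semi-major axis a_t = (r₁ + r₂)/2 = (6.1336×10^7 + 1.76528×10^8)/2 = 1.18932×10^8 km.
On the circular orbit at r = 1.76528×10^8 km, v_c = √(μ/r) = 27.4016 km/s.
Transfer-orbit speed at the same r (vis-viva, a = a_t): v_t = √[μ(2/r − 1/a_t)] = 19.6782 km/s.
Δv₂ = |v_t − v_c| = |19.6782 − 27.4016| = 7.723 km/s.

Δv₂ = 7720 m/s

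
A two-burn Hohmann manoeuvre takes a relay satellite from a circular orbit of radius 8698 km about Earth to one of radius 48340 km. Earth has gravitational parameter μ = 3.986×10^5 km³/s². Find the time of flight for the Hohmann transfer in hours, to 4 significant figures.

Transfer-ellipse semi-major axis a_t = (r₁ + r₂)/2 = (8698 + 48340)/2 = 28519 km.
Half the transfer-orbit period gives t = π√(a_t³/μ) = 23965 s.
Converting: 23965 s ÷ 3600 s/hour = 6.657 hours.

t = 6.657 hours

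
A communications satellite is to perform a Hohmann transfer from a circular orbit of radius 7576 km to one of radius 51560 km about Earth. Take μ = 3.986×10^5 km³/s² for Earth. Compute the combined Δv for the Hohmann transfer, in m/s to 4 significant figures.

Δv = 3698 m/s

Transfer-ellipse semi-major axis a_t = (r₁ + r₂)/2 = (7576 + 51560)/2 = 29568 km.
At r₁ the circular-orbit speed is v₁ = √(μ/r₁) = 7.2535 km/s.
Transfer-orbit speed at r₁ (vis-viva): v_p = √[μ(2/r₁ − 1/a_t)] = 9.5784 km/s.
First burn Δv₁ = |v_p − v₁| = 2.325 km/s.
At r₂, v₂ = √(μ/r₂) = 2.780 km/s.
Transfer-orbit speed at r₂: v_a = √[μ(2/r₂ − 1/a_t)] = 1.407 km/s.
Second burn Δv₂ = |v₂ − v_a| = 1.373 km/s.
Total Δv = Δv₁ + Δv₂ = 3.698 km/s.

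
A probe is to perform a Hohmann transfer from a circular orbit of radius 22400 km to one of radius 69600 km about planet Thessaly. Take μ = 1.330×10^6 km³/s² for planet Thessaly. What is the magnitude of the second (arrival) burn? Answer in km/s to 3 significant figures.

Transfer-ellipse semi-major axis a_t = (r₁ + r₂)/2 = (22400 + 69600)/2 = 46000 km.
Circular speed at r = 69600 km: v_c = √(μ/r) = 4.371 km/s.
Transfer-orbit speed at the same r (vis-viva, a = a_t): v_t = √[μ(2/r − 1/a_t)] = 3.050 km/s.
Δv₂ = |v_t − v_c| = |3.050 − 4.371| = 1.321 km/s.

Δv₂ = 1.32 km/s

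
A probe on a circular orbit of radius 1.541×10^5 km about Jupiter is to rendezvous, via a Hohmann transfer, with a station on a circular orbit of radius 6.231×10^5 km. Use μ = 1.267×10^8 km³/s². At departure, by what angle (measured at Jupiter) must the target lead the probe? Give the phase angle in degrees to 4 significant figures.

φ = 91.35°

Semi-major axis of the transfer orbit: a_t = (1.541×10^5 + 6.231×10^5)/2 = 3.886×10^5 km.
Transfer time t = π√(a_t³/μ) = 67611 s.
Target angular speed ω₂ = √(μ/r₂³) = 2.2885×10^-5 rad/s.
Angle swept by the target during transfer: ω₂·t = 1.5473 rad = 88.65°.
The probe traverses 180° on the transfer ellipse, so the target must lead by 180° − 88.65° = 91.35°.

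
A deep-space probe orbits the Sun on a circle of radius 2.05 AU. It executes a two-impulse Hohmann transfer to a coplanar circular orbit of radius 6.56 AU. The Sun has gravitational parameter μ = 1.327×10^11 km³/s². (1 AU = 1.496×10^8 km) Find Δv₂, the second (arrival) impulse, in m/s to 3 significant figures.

In km: r₁ = 2.05 × 1.496×10^8 = 3.0668×10^8 km; r₂ = 6.56 × 1.496×10^8 = 9.81376×10^8 km.
Semi-major axis of the transfer orbit: a_t = (3.0668×10^8 + 9.81376×10^8)/2 = 6.44028×10^8 km.
Circular speed at r = 9.81376×10^8 km: v_c = √(μ/r) = 11.628 km/s.
Vis-viva on the transfer ellipse at r = 9.81376×10^8 km gives v_t = √[μ(2/r − 1/a_t)] = 8.0243 km/s.
Δv₂ = |v_t − v_c| = |8.0243 − 11.628| = 3.604 km/s.

Δv₂ = 3600 m/s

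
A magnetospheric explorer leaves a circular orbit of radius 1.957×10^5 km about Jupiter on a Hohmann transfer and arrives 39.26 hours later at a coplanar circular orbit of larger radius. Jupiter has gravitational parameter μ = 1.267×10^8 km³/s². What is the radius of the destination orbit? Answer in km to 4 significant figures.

Transfer time t = 39.26 hours = 1.41336×10^5 s, and t = π√(a_t³/μ).
So a_t = (μ t²/π²)^(1/3) = (1.267×10^8 × (1.41336×10^5)² / π²)^(1/3) = 6.3532×10^5 km.
Since a_t = (r₁ + r₂)/2, r₂ = 2a_t − r₁ = 2×6.3532×10^5 − 1.957×10^5 = 1.07494×10^6 km.

r₂ = 1.075×10^6 km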